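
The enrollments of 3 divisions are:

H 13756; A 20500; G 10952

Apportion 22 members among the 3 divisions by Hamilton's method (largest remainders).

The standard divisor is 45208/22 ≈ 2054.909.
Standard quotas: H 6.6942, A 9.9761, G 5.3297.
Lower quotas: H 6, A 9, G 5 (sum 20, leaving 2 seats).
Remainders in descending order: A 0.9761, H 0.6942, G 0.3297.
Largest remainders: A, H receive the extra seats.

H=7, A=10, G=5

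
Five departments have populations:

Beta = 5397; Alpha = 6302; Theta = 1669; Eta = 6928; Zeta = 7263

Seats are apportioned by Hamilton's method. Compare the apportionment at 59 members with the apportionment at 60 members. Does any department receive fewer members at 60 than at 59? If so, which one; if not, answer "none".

Theta

At 59 seats: Beta 12, Alpha 13, Theta 4, Eta 15, Zeta 15.
At 60 seats: Beta 12, Alpha 14, Theta 3, Eta 15, Zeta 16.
Theta drops from 4 to 3.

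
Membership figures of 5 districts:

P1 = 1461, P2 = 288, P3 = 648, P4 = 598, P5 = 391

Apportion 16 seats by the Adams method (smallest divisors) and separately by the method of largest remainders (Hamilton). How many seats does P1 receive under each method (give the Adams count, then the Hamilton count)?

Adams: P1 6, P2 2, P3 3, P4 3, P5 2.
Hamilton: P1 7, P2 1, P3 3, P4 3, P5 2.
P1 gets 6 under Adams and 7 under Hamilton.

6 and 7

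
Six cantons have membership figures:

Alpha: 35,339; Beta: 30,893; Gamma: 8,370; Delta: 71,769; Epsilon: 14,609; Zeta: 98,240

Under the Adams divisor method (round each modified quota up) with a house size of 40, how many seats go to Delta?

11

Standard divisor 259220/40 ≈ 6480.5; standard quotas: Alpha 5.453, Beta 4.767, Gamma 1.292, Delta 11.075, Epsilon 2.254, Zeta 15.159.
Rounding up gives 6, 5, 2, 12, 3, 16 = 44 seats, so the divisor must be adjusted.
With modified divisor 7100: modified quotas Alpha 4.977, Beta 4.351, Gamma 1.179, Delta 10.108, Epsilon 2.058, Zeta 13.837.
Rounding up: Alpha 5, Beta 5, Gamma 2, Delta 11, Epsilon 3, Zeta 14 (total 40).
Delta receives 11.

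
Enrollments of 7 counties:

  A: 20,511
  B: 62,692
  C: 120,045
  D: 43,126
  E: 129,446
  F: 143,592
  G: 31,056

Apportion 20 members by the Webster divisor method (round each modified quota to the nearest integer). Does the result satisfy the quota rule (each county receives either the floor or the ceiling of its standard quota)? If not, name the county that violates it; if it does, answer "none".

none

Standard quotas: A 0.745, B 2.278, C 4.362, D 1.567, E 4.703, F 5.217, G 1.128.
Webster allocation: A 1, B 2, C 4, D 2, E 5, F 5, G 1.
Every allocation lies between the lower and upper quota.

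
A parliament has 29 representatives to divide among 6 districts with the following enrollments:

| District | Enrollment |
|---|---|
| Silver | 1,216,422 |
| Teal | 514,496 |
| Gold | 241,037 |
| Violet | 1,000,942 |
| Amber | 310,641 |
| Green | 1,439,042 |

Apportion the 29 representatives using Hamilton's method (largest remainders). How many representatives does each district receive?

Silver=7; Teal=3; Gold=2; Violet=6; Amber=2; Green=9

Total 4722580; standard divisor 4722580/29 ≈ 162847.586.
Standard quotas: Silver 7.4697, Teal 3.1594, Gold 1.4801, Violet 6.1465, Amber 1.9076, Green 8.8367.
Lower quotas: Silver 7, Teal 3, Gold 1, Violet 6, Amber 1, Green 8 (sum 26, leaving 3 seats).
Remainders in descending order: Amber 0.9076, Green 0.8367, Gold 0.4801, Silver 0.4697, Teal 0.1594, Violet 0.1465.
The surplus seats go to Amber, Green, Gold.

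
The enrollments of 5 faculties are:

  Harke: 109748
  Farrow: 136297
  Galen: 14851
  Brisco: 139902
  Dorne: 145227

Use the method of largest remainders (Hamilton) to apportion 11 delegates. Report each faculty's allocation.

Total 546025; standard divisor 546025/11 ≈ 49638.636.
Standard quotas: Harke 2.2109, Farrow 2.7458, Galen 0.2992, Brisco 2.8184, Dorne 2.9257.
Lower quotas: Harke 2, Farrow 2, Galen 0, Brisco 2, Dorne 2 (sum 8, leaving 3 seats).
Remainders in descending order: Dorne 0.9257, Brisco 0.8184, Farrow 0.7458, Galen 0.2992, Harke 0.2109.
Largest remainders: Dorne, Brisco, Farrow receive the extra seats.

Harke 2, Farrow 3, Galen 0, Brisco 3, Dorne 3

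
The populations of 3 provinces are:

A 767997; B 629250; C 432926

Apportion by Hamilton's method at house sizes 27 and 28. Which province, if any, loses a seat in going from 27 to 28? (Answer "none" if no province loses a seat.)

At 27 seats: A 11, B 9, C 7.
At 28 seats: A 12, B 10, C 6.
C drops from 7 to 6.

C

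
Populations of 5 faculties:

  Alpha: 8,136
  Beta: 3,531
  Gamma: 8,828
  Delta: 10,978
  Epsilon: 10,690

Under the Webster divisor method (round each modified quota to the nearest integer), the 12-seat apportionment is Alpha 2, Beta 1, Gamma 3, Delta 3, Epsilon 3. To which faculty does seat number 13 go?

Alpha

Priority for the next seat is population ÷ (current seats + 0.5).
Priorities: Alpha 3254.400, Beta 2354.000, Gamma 2522.286, Delta 3136.571, Epsilon 3054.286.
Highest priority: Alpha.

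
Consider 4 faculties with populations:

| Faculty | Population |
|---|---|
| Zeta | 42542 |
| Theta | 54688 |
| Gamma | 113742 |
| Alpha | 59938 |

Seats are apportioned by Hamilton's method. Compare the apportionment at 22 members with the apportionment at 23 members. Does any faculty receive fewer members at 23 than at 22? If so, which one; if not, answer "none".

Zeta

At 22 seats: Zeta 4, Theta 4, Gamma 9, Alpha 5.
At 23 seats: Zeta 3, Theta 5, Gamma 10, Alpha 5.
Zeta drops from 4 to 3.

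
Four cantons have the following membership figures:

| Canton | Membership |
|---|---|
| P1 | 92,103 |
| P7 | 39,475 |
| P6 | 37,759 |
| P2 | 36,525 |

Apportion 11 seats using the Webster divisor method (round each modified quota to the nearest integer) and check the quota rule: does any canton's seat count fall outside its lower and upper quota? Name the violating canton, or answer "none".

none

Standard quotas: P1 4.921, P7 2.109, P6 2.018, P2 1.952.
Webster allocation: P1 5, P7 2, P6 2, P2 2.
Every allocation lies between the lower and upper quota.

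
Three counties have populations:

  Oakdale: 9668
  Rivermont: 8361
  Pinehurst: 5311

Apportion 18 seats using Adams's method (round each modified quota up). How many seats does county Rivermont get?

Standard divisor 23340/18 ≈ 1296.667; standard quotas: Oakdale 7.456, Rivermont 6.448, Pinehurst 4.096.
Rounding up gives 8, 7, 5 = 20 seats, so the divisor must be adjusted.
With modified divisor 1387: modified quotas Oakdale 6.970, Rivermont 6.028, Pinehurst 3.829.
Rounding up: Oakdale 7, Rivermont 7, Pinehurst 4 (total 18).
Rivermont receives 7.

7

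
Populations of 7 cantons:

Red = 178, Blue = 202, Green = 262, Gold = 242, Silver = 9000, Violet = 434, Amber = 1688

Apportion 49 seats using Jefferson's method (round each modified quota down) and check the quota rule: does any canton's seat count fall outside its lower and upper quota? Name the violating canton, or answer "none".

Silver

Standard quotas: Red 0.726, Blue 0.824, Green 1.069, Gold 0.988, Silver 36.732, Violet 1.771, Amber 6.889.
Jefferson allocation: Red 0, Blue 0, Green 1, Gold 1, Silver 39, Violet 1, Amber 7.
Silver has quota 36.732 (lower 36, upper 37) but receives 39 — outside the quota interval.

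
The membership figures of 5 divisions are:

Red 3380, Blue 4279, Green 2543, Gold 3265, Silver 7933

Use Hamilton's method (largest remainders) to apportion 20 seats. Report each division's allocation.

Standard divisor: 21400 ÷ 20 = 1070.
Standard quotas: Red 3.1589, Blue 3.9991, Green 2.3766, Gold 3.0514, Silver 7.4140.
Lower quotas: Red 3, Blue 3, Green 2, Gold 3, Silver 7 (sum 18, leaving 2 seats).
Remainders in descending order: Blue 0.9991, Silver 0.4140, Green 0.3766, Red 0.1589, Gold 0.0514.
Largest remainders: Blue, Silver receive the extra seats.

Red=3; Blue=4; Green=2; Gold=3; Silver=8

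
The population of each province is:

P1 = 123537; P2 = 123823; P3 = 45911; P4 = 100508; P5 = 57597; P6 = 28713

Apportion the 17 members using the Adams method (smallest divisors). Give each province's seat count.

P1 4, P2 4, P3 2, P4 4, P5 2, P6 1

Standard divisor 480089/17 ≈ 28240.529; standard quotas: P1 4.374, P2 4.385, P3 1.626, P4 3.559, P5 2.040, P6 1.017.
Rounding up gives 5, 5, 2, 4, 3, 2 = 21 seats, so the divisor must be adjusted.
With modified divisor 32200: modified quotas P1 3.837, P2 3.845, P3 1.426, P4 3.121, P5 1.789, P6 0.892.
Rounding up: P1 4, P2 4, P3 2, P4 4, P5 2, P6 1 (total 17).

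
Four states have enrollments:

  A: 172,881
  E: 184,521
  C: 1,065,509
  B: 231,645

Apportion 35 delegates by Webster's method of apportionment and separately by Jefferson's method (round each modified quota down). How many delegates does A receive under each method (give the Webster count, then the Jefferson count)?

4 and 3

Webster: A 4, E 4, C 22, B 5.
Jefferson: A 3, E 4, C 23, B 5.
A gets 4 under Webster and 3 under Jefferson.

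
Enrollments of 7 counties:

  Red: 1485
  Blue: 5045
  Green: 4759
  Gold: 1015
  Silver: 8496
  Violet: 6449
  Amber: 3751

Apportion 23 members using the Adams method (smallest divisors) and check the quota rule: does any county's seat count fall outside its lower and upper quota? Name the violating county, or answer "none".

none

Standard quotas: Red 1.102, Blue 3.743, Green 3.531, Gold 0.753, Silver 6.303, Violet 4.785, Amber 2.783.
Adams allocation: Red 1, Blue 4, Green 3, Gold 1, Silver 6, Violet 5, Amber 3.
Every allocation lies between the lower and upper quota.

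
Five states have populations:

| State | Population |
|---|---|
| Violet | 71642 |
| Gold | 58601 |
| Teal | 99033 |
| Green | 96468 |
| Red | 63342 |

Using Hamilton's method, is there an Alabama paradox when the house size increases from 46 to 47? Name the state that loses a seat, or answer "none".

At 46 seats: Violet 8, Gold 7, Teal 12, Green 11, Red 8.
At 47 seats: Violet 9, Gold 7, Teal 12, Green 12, Red 7.
Red drops from 8 to 7.

Red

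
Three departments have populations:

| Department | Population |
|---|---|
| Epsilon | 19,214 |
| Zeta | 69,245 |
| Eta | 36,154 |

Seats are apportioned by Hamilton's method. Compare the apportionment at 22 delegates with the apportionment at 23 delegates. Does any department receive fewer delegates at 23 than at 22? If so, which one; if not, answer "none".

Epsilon

At 22 seats: Epsilon 4, Zeta 12, Eta 6.
At 23 seats: Epsilon 3, Zeta 13, Eta 7.
Epsilon drops from 4 to 3.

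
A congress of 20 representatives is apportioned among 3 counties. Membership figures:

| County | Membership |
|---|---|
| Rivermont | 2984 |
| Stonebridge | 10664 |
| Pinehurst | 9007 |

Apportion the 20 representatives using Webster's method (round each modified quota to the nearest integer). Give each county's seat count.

Standard divisor 22655/20 ≈ 1132.75; standard quotas: Rivermont 2.634, Stonebridge 9.414, Pinehurst 7.951.
Rounding to the nearest integer gives Rivermont 3, Stonebridge 9, Pinehurst 8 — total 20, matching the house size, so no adjustment is needed.

Rivermont 3, Stonebridge 9, Pinehurst 8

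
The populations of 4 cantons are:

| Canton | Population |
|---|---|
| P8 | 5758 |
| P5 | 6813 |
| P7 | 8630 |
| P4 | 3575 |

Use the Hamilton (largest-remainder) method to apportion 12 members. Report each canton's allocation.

P8: 3; P5: 3; P7: 4; P4: 2

The standard divisor is 24776/12 ≈ 2064.667.
Standard quotas: P8 2.7888, P5 3.2998, P7 4.1799, P4 1.7315.
Lower quotas: P8 2, P5 3, P7 4, P4 1 (sum 10, leaving 2 seats).
Remainders in descending order: P8 0.7888, P4 0.7315, P5 0.2998, P7 0.1799.
The surplus seats go to P8, P4.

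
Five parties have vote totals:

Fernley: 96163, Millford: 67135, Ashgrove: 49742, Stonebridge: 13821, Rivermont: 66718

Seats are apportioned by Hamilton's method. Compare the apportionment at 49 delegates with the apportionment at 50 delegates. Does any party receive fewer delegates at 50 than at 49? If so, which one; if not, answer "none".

Stonebridge

At 49 seats: Fernley 16, Millford 11, Ashgrove 8, Stonebridge 3, Rivermont 11.
At 50 seats: Fernley 16, Millford 12, Ashgrove 9, Stonebridge 2, Rivermont 11.
Stonebridge drops from 3 to 2.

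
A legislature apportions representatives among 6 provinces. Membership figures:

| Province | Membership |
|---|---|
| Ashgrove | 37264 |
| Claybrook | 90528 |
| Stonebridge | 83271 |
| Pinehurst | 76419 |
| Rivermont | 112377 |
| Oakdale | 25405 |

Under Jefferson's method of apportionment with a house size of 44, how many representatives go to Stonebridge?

9

Standard divisor 425264/44 ≈ 9665.091; standard quotas: Ashgrove 3.856, Claybrook 9.366, Stonebridge 8.616, Pinehurst 7.907, Rivermont 11.627, Oakdale 2.629.
Rounding down gives 3, 9, 8, 7, 11, 2 = 40 seats, so the divisor must be adjusted.
With modified divisor 9200: modified quotas Ashgrove 4.050, Claybrook 9.840, Stonebridge 9.051, Pinehurst 8.306, Rivermont 12.215, Oakdale 2.761.
Rounding down: Ashgrove 4, Claybrook 9, Stonebridge 9, Pinehurst 8, Rivermont 12, Oakdale 2 (total 44).
Stonebridge receives 9.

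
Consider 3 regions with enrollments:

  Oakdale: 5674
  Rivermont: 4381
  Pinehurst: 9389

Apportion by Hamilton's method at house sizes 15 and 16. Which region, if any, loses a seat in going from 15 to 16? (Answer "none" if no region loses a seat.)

Rivermont

At 15 seats: Oakdale 4, Rivermont 4, Pinehurst 7.
At 16 seats: Oakdale 5, Rivermont 3, Pinehurst 8.
Rivermont drops from 4 to 3.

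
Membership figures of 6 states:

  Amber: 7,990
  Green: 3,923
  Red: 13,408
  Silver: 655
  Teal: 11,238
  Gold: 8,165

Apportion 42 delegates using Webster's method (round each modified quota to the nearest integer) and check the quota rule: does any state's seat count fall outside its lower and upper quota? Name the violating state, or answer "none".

Standard quotas: Amber 7.395, Green 3.631, Red 12.410, Silver 0.606, Teal 10.401, Gold 7.557.
Webster allocation: Amber 7, Green 4, Red 12, Silver 1, Teal 10, Gold 8.
Every allocation lies between the lower and upper quota.

none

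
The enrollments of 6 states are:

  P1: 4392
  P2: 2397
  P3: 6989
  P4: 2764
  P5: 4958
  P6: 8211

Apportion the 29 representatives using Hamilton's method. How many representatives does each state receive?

P1 4, P2 2, P3 7, P4 3, P5 5, P6 8

The standard divisor is 29711/29 ≈ 1024.517.
Standard quotas: P1 4.2869, P2 2.3396, P3 6.8217, P4 2.6979, P5 4.8394, P6 8.0145.
Lower quotas: P1 4, P2 2, P3 6, P4 2, P5 4, P6 8 (sum 26, leaving 3 seats).
Remainders in descending order: P5 0.8394, P3 0.8217, P4 0.6979, P2 0.3396, P1 0.2869, P6 0.0145.
Largest remainders: P5, P3, P4 receive the extra seats.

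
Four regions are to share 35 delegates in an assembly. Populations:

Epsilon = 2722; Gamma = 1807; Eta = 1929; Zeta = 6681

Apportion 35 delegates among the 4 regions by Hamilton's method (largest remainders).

Epsilon 7; Gamma 5; Eta 5; Zeta 18

Total 13139; standard divisor 13139/35 ≈ 375.4.
Standard quotas: Epsilon 7.2509, Gamma 4.8135, Eta 5.1385, Zeta 17.7970.
Lower quotas: Epsilon 7, Gamma 4, Eta 5, Zeta 17 (sum 33, leaving 2 seats).
Remainders in descending order: Gamma 0.8135, Zeta 0.7970, Epsilon 0.2509, Eta 0.1385.
Largest remainders: Gamma, Zeta receive the extra seats.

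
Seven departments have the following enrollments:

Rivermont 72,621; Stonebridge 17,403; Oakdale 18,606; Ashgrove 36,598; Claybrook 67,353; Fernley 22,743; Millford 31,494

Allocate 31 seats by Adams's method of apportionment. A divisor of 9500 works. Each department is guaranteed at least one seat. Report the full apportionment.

With modified divisor 9500: modified quotas Rivermont 7.644, Stonebridge 1.832, Oakdale 1.959, Ashgrove 3.852, Claybrook 7.090, Fernley 2.394, Millford 3.315.
Rounding up: Rivermont 8, Stonebridge 2, Oakdale 2, Ashgrove 4, Claybrook 8, Fernley 3, Millford 4 (total 31).

Rivermont: 8, Stonebridge: 2, Oakdale: 2, Ashgrove: 4, Claybrook: 8, Fernley: 3, Millford: 4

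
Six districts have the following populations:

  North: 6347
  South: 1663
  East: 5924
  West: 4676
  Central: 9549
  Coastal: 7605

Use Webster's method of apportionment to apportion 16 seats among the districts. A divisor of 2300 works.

North 3, South 1, East 3, West 2, Central 4, Coastal 3

With modified divisor 2300: modified quotas North 2.760, South 0.723, East 2.576, West 2.033, Central 4.152, Coastal 3.307.
Rounding to the nearest integer: North 3, South 1, East 3, West 2, Central 4, Coastal 3 (total 16).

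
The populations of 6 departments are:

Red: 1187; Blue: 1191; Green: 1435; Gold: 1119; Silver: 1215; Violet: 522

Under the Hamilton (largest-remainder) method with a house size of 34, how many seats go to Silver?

Standard divisor: 6669 ÷ 34 ≈ 196.147.
Standard quotas: Red 6.052, Blue 6.072, Green 7.316, Gold 5.705, Silver 6.194, Violet 2.661.
Lower quotas: Red 6, Blue 6, Green 7, Gold 5, Silver 6, Violet 2 (sum 32, leaving 2 seats).
Remainders in descending order: Gold 0.705, Violet 0.661, Green 0.316, Silver 0.194, Blue 0.072, Red 0.052.
Largest remainders: Gold, Violet receive the extra seats.
Silver receives 6.

6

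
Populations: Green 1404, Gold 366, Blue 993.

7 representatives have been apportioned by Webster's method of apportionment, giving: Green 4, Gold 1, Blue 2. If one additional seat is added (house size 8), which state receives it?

Blue

Priority for the next seat is population ÷ (current seats + 0.5).
Priorities: Green 312.000, Gold 244.000, Blue 397.200.
Highest priority: Blue.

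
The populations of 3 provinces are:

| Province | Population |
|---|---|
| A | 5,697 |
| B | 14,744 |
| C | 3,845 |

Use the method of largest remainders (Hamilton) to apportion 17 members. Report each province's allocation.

A 4, B 10, C 3

Standard divisor: 24286 ÷ 17 ≈ 1428.588.
Standard quotas: A 3.9879, B 10.3207, C 2.6915.
Lower quotas: A 3, B 10, C 2 (sum 15, leaving 2 seats).
Remainders in descending order: A 0.9879, C 0.6915, B 0.3207.
The surplus seats go to A, C.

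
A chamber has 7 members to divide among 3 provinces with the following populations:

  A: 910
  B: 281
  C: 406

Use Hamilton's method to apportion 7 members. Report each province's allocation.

The standard divisor is 1597/7 ≈ 228.143.
Standard quotas: A 3.989, B 1.232, C 1.780.
Lower quotas: A 3, B 1, C 1 (sum 5, leaving 2 seats).
Remainders in descending order: A 0.989, C 0.780, B 0.232.
The surplus seats go to A, C.

A 4; B 1; C 2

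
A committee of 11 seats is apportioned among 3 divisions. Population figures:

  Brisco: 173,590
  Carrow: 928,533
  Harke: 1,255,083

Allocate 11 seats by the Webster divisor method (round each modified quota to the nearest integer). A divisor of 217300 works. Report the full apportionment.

With modified divisor 217300: modified quotas Brisco 0.799, Carrow 4.273, Harke 5.776.
Rounding to the nearest integer: Brisco 1, Carrow 4, Harke 6 (total 11).

Brisco 1, Carrow 4, Harke 6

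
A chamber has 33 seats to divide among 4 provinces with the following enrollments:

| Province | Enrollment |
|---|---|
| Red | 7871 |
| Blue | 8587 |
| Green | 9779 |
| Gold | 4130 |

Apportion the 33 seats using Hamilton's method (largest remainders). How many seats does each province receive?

Red=9; Blue=9; Green=11; Gold=4

Standard divisor: 30367 ÷ 33 ≈ 920.212.
Standard quotas: Red 8.5535, Blue 9.3315, Green 10.6269, Gold 4.4881.
Lower quotas: Red 8, Blue 9, Green 10, Gold 4 (sum 31, leaving 2 seats).
Remainders in descending order: Green 0.6269, Red 0.5535, Gold 0.4881, Blue 0.3315.
The surplus seats go to Green, Red.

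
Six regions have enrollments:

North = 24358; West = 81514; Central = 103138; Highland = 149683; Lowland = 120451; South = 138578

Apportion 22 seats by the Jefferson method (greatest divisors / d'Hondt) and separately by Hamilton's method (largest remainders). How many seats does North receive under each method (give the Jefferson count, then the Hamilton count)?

0 and 1

Jefferson: North 0, West 3, Central 4, Highland 6, Lowland 4, South 5.
Hamilton: North 1, West 3, Central 4, Highland 5, Lowland 4, South 5.
North gets 0 under Jefferson and 1 under Hamilton.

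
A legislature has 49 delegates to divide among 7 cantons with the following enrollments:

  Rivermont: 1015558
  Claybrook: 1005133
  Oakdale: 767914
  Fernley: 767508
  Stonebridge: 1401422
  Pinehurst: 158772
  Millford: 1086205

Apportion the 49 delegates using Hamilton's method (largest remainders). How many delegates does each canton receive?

Rivermont=8, Claybrook=8, Oakdale=6, Fernley=6, Stonebridge=11, Pinehurst=1, Millford=9

The standard divisor is 6202512/49 ≈ 126581.878.
Standard quotas: Rivermont 8.0229, Claybrook 7.9406, Oakdale 6.0665, Fernley 6.0633, Stonebridge 11.0713, Pinehurst 1.2543, Millford 8.5810.
Lower quotas: Rivermont 8, Claybrook 7, Oakdale 6, Fernley 6, Stonebridge 11, Pinehurst 1, Millford 8 (sum 47, leaving 2 seats).
Remainders in descending order: Claybrook 0.9406, Millford 0.5810, Pinehurst 0.2543, Stonebridge 0.0713, Oakdale 0.0665, Fernley 0.0633, Rivermont 0.0229.
Largest remainders: Claybrook, Millford receive the extra seats.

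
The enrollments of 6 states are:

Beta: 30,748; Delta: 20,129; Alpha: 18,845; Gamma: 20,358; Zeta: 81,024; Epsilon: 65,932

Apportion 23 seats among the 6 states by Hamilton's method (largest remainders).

Standard divisor: 237036 ÷ 23 ≈ 10305.913.
Standard quotas: Beta 2.9835, Delta 1.9532, Alpha 1.8286, Gamma 1.9754, Zeta 7.8619, Epsilon 6.3975.
Lower quotas: Beta 2, Delta 1, Alpha 1, Gamma 1, Zeta 7, Epsilon 6 (sum 18, leaving 5 seats).
Remainders in descending order: Beta 0.9835, Gamma 0.9754, Delta 0.9532, Zeta 0.8619, Alpha 0.8286, Epsilon 0.3975.
Largest remainders: Beta, Gamma, Delta, Zeta, Alpha receive the extra seats.

Beta=3, Delta=2, Alpha=2, Gamma=2, Zeta=8, Epsilon=6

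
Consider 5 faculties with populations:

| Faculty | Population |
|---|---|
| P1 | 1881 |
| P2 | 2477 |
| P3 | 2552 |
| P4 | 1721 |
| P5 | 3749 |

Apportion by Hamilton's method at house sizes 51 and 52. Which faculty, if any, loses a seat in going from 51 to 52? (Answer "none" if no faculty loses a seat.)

none

At 51 seats: P1 8, P2 10, P3 11, P4 7, P5 15.
At 52 seats: P1 8, P2 10, P3 11, P4 7, P5 16.
No faculty's allocation decreased.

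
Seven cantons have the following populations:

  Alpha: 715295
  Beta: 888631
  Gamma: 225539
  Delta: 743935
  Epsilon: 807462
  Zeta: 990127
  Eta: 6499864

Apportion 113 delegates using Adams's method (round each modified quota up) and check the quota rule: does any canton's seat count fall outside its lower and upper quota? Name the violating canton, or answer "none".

Eta

Standard quotas: Alpha 7.435, Beta 9.237, Gamma 2.344, Delta 7.733, Epsilon 8.393, Zeta 10.292, Eta 67.565.
Adams allocation: Alpha 8, Beta 9, Gamma 3, Delta 8, Epsilon 9, Zeta 10, Eta 66.
Eta has quota 67.565 (lower 67, upper 68) but receives 66 — outside the quota interval.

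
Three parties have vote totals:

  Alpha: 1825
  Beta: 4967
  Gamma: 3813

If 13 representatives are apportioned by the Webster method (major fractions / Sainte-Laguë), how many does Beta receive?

6

Standard divisor 10605/13 ≈ 815.769; standard quotas: Alpha 2.237, Beta 6.089, Gamma 4.674.
Rounding to the nearest integer gives Alpha 2, Beta 6, Gamma 5 — total 13, matching the house size, so no adjustment is needed.
Beta receives 6.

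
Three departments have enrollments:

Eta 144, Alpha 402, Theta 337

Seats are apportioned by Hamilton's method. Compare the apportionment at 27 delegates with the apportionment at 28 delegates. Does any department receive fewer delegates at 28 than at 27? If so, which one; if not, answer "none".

Eta

At 27 seats: Eta 5, Alpha 12, Theta 10.
At 28 seats: Eta 4, Alpha 13, Theta 11.
Eta drops from 5 to 4.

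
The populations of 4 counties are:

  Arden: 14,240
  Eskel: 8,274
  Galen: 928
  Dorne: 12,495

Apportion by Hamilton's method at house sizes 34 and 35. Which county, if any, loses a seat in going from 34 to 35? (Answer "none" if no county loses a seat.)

At 34 seats: Arden 13, Eskel 8, Galen 1, Dorne 12.
At 35 seats: Arden 14, Eskel 8, Galen 1, Dorne 12.
No county's allocation decreased.

none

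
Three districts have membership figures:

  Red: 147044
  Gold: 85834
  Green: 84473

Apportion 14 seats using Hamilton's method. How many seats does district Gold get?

4

Total 317351; standard divisor 317351/14 ≈ 22667.929.
Standard quotas: Red 6.4869, Gold 3.7866, Green 3.7265.
Lower quotas: Red 6, Gold 3, Green 3 (sum 12, leaving 2 seats).
Remainders in descending order: Gold 0.7866, Green 0.7265, Red 0.4869.
Largest remainders: Gold, Green receive the extra seats.
Gold receives 4.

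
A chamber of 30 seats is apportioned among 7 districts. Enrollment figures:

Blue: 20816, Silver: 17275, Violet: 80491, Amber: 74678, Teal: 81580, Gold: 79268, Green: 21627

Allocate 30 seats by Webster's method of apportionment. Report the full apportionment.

Standard divisor 375735/30 ≈ 12524.5; standard quotas: Blue 1.662, Silver 1.379, Violet 6.427, Amber 5.963, Teal 6.514, Gold 6.329, Green 1.727.
Rounding to the nearest integer gives Blue 2, Silver 1, Violet 6, Amber 6, Teal 7, Gold 6, Green 2 — total 30, matching the house size, so no adjustment is needed.

Blue 2, Silver 1, Violet 6, Amber 6, Teal 7, Gold 6, Green 2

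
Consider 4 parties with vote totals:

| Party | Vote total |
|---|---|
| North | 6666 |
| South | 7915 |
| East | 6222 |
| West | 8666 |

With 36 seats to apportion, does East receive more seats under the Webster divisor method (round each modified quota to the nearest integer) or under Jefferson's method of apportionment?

Webster: North 8, South 10, East 8, West 10.
Jefferson: North 8, South 10, East 7, West 11.
East gets 8 under Webster and 7 under Jefferson.

Webster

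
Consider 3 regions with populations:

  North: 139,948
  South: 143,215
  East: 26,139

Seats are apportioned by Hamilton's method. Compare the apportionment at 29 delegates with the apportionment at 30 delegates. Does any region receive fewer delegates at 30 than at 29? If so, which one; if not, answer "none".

At 29 seats: North 13, South 13, East 3.
At 30 seats: North 14, South 14, East 2.
East drops from 3 to 2.

East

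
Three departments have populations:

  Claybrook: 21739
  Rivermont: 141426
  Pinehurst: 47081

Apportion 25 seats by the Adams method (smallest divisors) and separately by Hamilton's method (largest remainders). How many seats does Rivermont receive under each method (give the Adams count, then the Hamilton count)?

Adams: Claybrook 3, Rivermont 16, Pinehurst 6.
Hamilton: Claybrook 2, Rivermont 17, Pinehurst 6.
Rivermont gets 16 under Adams and 17 under Hamilton.

16 and 17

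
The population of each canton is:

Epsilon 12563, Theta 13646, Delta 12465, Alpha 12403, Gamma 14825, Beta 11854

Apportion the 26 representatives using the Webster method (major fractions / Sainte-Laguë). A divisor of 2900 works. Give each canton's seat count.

Epsilon=4, Theta=5, Delta=4, Alpha=4, Gamma=5, Beta=4

With modified divisor 2900: modified quotas Epsilon 4.332, Theta 4.706, Delta 4.298, Alpha 4.277, Gamma 5.112, Beta 4.088.
Rounding to the nearest integer: Epsilon 4, Theta 5, Delta 4, Alpha 4, Gamma 5, Beta 4 (total 26).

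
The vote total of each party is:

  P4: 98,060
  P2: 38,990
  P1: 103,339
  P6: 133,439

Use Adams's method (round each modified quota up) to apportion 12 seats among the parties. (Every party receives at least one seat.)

P4 3; P2 2; P1 3; P6 4

Standard divisor 373828/12 ≈ 31152.333; standard quotas: P4 3.148, P2 1.252, P1 3.317, P6 4.283.
Rounding up gives 4, 2, 4, 5 = 15 seats, so the divisor must be adjusted.
With modified divisor 36700: modified quotas P4 2.672, P2 1.062, P1 2.816, P6 3.636.
Rounding up: P4 3, P2 2, P1 3, P6 4 (total 12).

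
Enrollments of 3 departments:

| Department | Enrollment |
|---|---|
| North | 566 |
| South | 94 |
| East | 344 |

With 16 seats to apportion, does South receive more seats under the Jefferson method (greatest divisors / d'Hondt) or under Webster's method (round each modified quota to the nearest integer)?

Webster

Jefferson: North 9, South 1, East 6.
Webster: North 9, South 2, East 5.
South gets 1 under Jefferson and 2 under Webster.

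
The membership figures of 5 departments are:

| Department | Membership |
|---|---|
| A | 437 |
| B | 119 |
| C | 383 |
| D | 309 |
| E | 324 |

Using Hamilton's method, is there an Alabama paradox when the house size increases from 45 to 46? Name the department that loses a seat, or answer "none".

none

At 45 seats: A 13, B 3, C 11, D 9, E 9.
At 46 seats: A 13, B 4, C 11, D 9, E 9.
No department's allocation decreased.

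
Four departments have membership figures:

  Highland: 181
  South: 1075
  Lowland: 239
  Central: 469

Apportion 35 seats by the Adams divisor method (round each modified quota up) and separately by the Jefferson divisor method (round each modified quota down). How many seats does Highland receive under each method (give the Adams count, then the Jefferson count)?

4 and 3

Adams: Highland 4, South 18, Lowland 5, Central 8.
Jefferson: Highland 3, South 20, Lowland 4, Central 8.
Highland gets 4 under Adams and 3 under Jefferson.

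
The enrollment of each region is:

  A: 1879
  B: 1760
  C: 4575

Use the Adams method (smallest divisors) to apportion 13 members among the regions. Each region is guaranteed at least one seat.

A: 3, B: 3, C: 7

Standard divisor 8214/13 ≈ 631.846; standard quotas: A 2.974, B 2.785, C 7.241.
Rounding up gives 3, 3, 8 = 14 seats, so the divisor must be adjusted.
With modified divisor 700: modified quotas A 2.684, B 2.514, C 6.536.
Rounding up: A 3, B 3, C 7 (total 13).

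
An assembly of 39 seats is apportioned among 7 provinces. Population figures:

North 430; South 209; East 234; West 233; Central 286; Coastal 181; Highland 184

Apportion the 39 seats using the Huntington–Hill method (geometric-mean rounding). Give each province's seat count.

With divisor 45: modified quotas North 9.556, South 4.644, East 5.200, West 5.178, Central 6.356, Coastal 4.022, Highland 4.089.
Geometric-mean thresholds: North √(9·10)=9.487, South √(4·5)=4.472, East √(5·6)=5.477, West √(5·6)=5.477, Central √(6·7)=6.481, Coastal √(4·5)=4.472, Highland √(4·5)=4.472.
Each quota rounded against its threshold gives North 10, South 5, East 5, West 5, Central 6, Coastal 4, Highland 4 (total 39).

North=10, South=5, East=5, West=5, Central=6, Coastal=4, Highland=4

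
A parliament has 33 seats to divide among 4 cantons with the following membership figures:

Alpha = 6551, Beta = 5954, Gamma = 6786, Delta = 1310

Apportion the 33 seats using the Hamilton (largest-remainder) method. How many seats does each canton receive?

Total 20601; standard divisor 20601/33 ≈ 624.273.
Standard quotas: Alpha 10.4938, Beta 9.5375, Gamma 10.8702, Delta 2.0984.
Lower quotas: Alpha 10, Beta 9, Gamma 10, Delta 2 (sum 31, leaving 2 seats).
Remainders in descending order: Gamma 0.8702, Beta 0.5375, Alpha 0.4938, Delta 0.0984.
The surplus seats go to Gamma, Beta.

Alpha 10; Beta 10; Gamma 11; Delta 2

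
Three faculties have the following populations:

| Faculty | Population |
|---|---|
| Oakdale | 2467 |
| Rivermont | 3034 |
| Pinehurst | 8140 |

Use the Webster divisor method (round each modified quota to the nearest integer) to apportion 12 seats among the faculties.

Standard divisor 13641/12 ≈ 1136.75; standard quotas: Oakdale 2.170, Rivermont 2.669, Pinehurst 7.161.
Rounding to the nearest integer gives Oakdale 2, Rivermont 3, Pinehurst 7 — total 12, matching the house size, so no adjustment is needed.

Oakdale 2, Rivermont 3, Pinehurst 7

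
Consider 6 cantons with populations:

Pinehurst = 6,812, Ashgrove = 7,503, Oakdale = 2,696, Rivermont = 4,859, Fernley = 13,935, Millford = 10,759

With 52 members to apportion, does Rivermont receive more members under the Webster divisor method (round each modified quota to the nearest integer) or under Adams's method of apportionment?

Webster: Pinehurst 8, Ashgrove 8, Oakdale 3, Rivermont 5, Fernley 16, Millford 12.
Adams: Pinehurst 8, Ashgrove 8, Oakdale 3, Rivermont 6, Fernley 15, Millford 12.
Rivermont gets 5 under Webster and 6 under Adams.

Adams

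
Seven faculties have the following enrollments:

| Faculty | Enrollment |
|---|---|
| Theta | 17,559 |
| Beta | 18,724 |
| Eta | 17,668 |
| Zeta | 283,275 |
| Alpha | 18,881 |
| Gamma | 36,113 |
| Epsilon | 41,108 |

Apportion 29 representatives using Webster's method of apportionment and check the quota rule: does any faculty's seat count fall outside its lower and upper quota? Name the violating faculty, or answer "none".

Zeta

Standard quotas: Theta 1.175, Beta 1.253, Eta 1.182, Zeta 18.958, Alpha 1.264, Gamma 2.417, Epsilon 2.751.
Webster allocation: Theta 1, Beta 1, Eta 1, Zeta 20, Alpha 1, Gamma 2, Epsilon 3.
Zeta has quota 18.958 (lower 18, upper 19) but receives 20 — outside the quota interval.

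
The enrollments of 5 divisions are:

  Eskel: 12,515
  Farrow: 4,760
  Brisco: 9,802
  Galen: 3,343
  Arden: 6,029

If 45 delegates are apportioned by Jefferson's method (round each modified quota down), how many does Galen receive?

4

Standard divisor 36449/45 ≈ 809.978; standard quotas: Eskel 15.451, Farrow 5.877, Brisco 12.102, Galen 4.127, Arden 7.443.
Rounding down gives 15, 5, 12, 4, 7 = 43 seats, so the divisor must be adjusted.
With modified divisor 770: modified quotas Eskel 16.253, Farrow 6.182, Brisco 12.730, Galen 4.342, Arden 7.830.
Rounding down: Eskel 16, Farrow 6, Brisco 12, Galen 4, Arden 7 (total 45).
Galen receives 4.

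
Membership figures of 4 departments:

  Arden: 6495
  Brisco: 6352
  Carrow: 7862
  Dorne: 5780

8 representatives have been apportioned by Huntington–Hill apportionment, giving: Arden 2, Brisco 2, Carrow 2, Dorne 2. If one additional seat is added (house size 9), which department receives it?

Carrow

Priority for the next seat is population ÷ (√(s·(s+1))).
Priorities: Arden 2651.573, Brisco 2593.193, Carrow 3209.648, Dorne 2359.675.
Highest priority: Carrow.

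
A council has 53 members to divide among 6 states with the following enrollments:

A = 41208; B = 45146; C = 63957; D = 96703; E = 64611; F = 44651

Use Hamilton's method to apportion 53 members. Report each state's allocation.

A 6, B 7, C 9, D 14, E 10, F 7

The standard divisor is 356276/53 ≈ 6722.189.
Standard quotas: A 6.1301, B 6.7160, C 9.5143, D 14.3856, E 9.6116, F 6.6423.
Lower quotas: A 6, B 6, C 9, D 14, E 9, F 6 (sum 50, leaving 3 seats).
Remainders in descending order: B 0.7160, F 0.6423, E 0.6116, C 0.5143, D 0.3856, A 0.1301.
The surplus seats go to B, F, E.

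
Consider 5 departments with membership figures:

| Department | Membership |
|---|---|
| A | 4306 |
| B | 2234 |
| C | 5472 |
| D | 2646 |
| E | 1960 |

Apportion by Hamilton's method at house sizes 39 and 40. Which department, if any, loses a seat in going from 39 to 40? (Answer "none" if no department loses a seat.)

At 39 seats: A 10, B 5, C 13, D 6, E 5.
At 40 seats: A 10, B 6, C 13, D 6, E 5.
No department's allocation decreased.

none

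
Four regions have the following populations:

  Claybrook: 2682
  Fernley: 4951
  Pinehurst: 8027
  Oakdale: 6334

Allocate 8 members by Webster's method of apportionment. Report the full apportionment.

Standard divisor 21994/8 ≈ 2749.25; standard quotas: Claybrook 0.976, Fernley 1.801, Pinehurst 2.920, Oakdale 2.304.
Rounding to the nearest integer gives Claybrook 1, Fernley 2, Pinehurst 3, Oakdale 2 — total 8, matching the house size, so no adjustment is needed.

Claybrook 1, Fernley 2, Pinehurst 3, Oakdale 2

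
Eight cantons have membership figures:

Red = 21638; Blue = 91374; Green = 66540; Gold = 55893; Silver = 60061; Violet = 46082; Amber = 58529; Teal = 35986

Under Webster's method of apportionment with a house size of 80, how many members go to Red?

Standard divisor 436103/80 ≈ 5451.288; standard quotas: Red 3.969, Blue 16.762, Green 12.206, Gold 10.253, Silver 11.018, Violet 8.453, Amber 10.737, Teal 6.601.
Rounding to the nearest integer gives Red 4, Blue 17, Green 12, Gold 10, Silver 11, Violet 8, Amber 11, Teal 7 — total 80, matching the house size, so no adjustment is needed.
Red receives 4.

4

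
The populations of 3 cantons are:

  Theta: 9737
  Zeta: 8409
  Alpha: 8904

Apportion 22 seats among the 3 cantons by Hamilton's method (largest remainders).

Theta: 8, Zeta: 7, Alpha: 7

Total 27050; standard divisor 27050/22 ≈ 1229.545.
Standard quotas: Theta 7.9192, Zeta 6.8391, Alpha 7.2417.
Lower quotas: Theta 7, Zeta 6, Alpha 7 (sum 20, leaving 2 seats).
Remainders in descending order: Theta 0.9192, Zeta 0.8391, Alpha 0.2417.
The surplus seats go to Theta, Zeta.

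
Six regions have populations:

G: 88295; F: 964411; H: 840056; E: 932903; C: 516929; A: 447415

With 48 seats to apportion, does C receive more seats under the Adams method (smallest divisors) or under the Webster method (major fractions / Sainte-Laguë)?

Adams

Adams: G 2, F 12, H 10, E 11, C 7, A 6.
Webster: G 1, F 12, H 11, E 12, C 6, A 6.
C gets 7 under Adams and 6 under Webster.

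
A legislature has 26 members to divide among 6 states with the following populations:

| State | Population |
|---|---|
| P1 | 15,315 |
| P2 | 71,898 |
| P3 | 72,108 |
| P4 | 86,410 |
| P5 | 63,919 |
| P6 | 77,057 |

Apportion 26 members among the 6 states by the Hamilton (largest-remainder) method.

Standard divisor: 386707 ÷ 26 ≈ 14873.346.
Standard quotas: P1 1.0297, P2 4.8340, P3 4.8481, P4 5.8097, P5 4.2976, P6 5.1809.
Lower quotas: P1 1, P2 4, P3 4, P4 5, P5 4, P6 5 (sum 23, leaving 3 seats).
Remainders in descending order: P3 0.8481, P2 0.8340, P4 0.8097, P5 0.2976, P6 0.1809, P1 0.0297.
The surplus seats go to P3, P2, P4.

P1: 1; P2: 5; P3: 5; P4: 6; P5: 4; P6: 5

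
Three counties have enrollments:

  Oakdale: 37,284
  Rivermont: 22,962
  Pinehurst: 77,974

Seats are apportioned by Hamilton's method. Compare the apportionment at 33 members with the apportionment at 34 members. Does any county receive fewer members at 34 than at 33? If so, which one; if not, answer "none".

none

At 33 seats: Oakdale 9, Rivermont 5, Pinehurst 19.
At 34 seats: Oakdale 9, Rivermont 6, Pinehurst 19.
No county's allocation decreased.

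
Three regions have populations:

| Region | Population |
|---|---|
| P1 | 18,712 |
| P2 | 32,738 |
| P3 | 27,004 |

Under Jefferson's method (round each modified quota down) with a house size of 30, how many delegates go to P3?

Standard divisor 78454/30 ≈ 2615.133; standard quotas: P1 7.155, P2 12.519, P3 10.326.
Rounding down gives 7, 12, 10 = 29 seats, so the divisor must be adjusted.
With modified divisor 2500: modified quotas P1 7.485, P2 13.095, P3 10.802.
Rounding down: P1 7, P2 13, P3 10 (total 30).
P3 receives 10.

10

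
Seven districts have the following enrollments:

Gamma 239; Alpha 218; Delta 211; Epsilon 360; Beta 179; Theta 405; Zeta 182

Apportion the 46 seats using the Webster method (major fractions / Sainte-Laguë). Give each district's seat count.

Standard divisor 1794/46 ≈ 39; standard quotas: Gamma 6.128, Alpha 5.590, Delta 5.410, Epsilon 9.231, Beta 4.590, Theta 10.385, Zeta 4.667.
Rounding to the nearest integer gives Gamma 6, Alpha 6, Delta 5, Epsilon 9, Beta 5, Theta 10, Zeta 5 — total 46, matching the house size, so no adjustment is needed.

Gamma: 6, Alpha: 6, Delta: 5, Epsilon: 9, Beta: 5, Theta: 10, Zeta: 5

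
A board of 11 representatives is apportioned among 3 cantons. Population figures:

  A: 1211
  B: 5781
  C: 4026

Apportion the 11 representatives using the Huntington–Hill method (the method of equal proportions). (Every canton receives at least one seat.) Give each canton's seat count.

A 1; B 6; C 4

With divisor 978: modified quotas A 1.238, B 5.911, C 4.117.
Geometric-mean thresholds: A √(1·2)=1.414, B √(5·6)=5.477, C √(4·5)=4.472.
Each quota rounded against its threshold gives A 1, B 6, C 4 (total 11).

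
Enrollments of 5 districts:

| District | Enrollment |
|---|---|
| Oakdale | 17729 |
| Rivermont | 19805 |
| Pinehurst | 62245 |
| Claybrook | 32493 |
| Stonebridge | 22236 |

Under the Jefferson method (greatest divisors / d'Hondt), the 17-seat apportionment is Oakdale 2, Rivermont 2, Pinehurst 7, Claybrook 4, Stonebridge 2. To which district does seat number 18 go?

Pinehurst

Priority for the next seat is population ÷ (current seats + 1).
Priorities: Oakdale 5909.667, Rivermont 6601.667, Pinehurst 7780.625, Claybrook 6498.600, Stonebridge 7412.000.
Highest priority: Pinehurst.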